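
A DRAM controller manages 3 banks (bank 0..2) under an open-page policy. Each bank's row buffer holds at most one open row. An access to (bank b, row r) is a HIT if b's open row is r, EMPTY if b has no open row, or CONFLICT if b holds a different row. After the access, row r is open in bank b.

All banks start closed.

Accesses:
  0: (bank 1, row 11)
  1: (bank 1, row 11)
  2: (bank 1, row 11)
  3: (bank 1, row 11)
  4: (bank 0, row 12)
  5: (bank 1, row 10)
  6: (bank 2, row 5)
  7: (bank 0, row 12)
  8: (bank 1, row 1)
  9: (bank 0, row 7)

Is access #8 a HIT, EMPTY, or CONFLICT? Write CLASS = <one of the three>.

  [0] b1 r11: no row ⇒ E
  [1] b1 r11: had r11 ⇒ H
  [2] b1 r11: had r11 ⇒ H
  [3] b1 r11: had r11 ⇒ H
  [4] b0 r12: no row ⇒ E
  [5] b1 r10: had r11 ⇒ C
  [6] b2 r5: no row ⇒ E
  [7] b0 r12: had r12 ⇒ H
  [8] b1 r1: had r10 ⇒ C
  [9] b0 r7: had r12 ⇒ C

CLASS = CONFLICT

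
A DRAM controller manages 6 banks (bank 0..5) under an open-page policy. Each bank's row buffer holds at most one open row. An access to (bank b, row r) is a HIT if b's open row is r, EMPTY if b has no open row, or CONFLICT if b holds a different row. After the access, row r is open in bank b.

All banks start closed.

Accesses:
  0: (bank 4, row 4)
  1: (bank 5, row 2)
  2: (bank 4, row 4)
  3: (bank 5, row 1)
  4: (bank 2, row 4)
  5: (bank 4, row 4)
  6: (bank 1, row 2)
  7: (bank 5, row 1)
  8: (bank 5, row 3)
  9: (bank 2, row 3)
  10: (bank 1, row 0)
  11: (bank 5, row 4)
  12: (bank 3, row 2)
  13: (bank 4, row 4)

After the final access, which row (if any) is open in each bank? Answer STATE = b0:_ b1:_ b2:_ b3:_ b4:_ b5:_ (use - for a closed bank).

STATE = b0:- b1:0 b2:3 b3:2 b4:4 b5:4

step 0: bank4 None->4 [EMPTY]
step 1: bank5 None->2 [EMPTY]
step 2: bank4 4->4 [HIT]
step 3: bank5 2->1 [CONFLICT]
step 4: bank2 None->4 [EMPTY]
step 5: bank4 4->4 [HIT]
step 6: bank1 None->2 [EMPTY]
step 7: bank5 1->1 [HIT]
step 8: bank5 1->3 [CONFLICT]
step 9: bank2 4->3 [CONFLICT]
step 10: bank1 2->0 [CONFLICT]
step 11: bank5 3->4 [CONFLICT]
step 12: bank3 None->2 [EMPTY]
step 13: bank4 4->4 [HIT]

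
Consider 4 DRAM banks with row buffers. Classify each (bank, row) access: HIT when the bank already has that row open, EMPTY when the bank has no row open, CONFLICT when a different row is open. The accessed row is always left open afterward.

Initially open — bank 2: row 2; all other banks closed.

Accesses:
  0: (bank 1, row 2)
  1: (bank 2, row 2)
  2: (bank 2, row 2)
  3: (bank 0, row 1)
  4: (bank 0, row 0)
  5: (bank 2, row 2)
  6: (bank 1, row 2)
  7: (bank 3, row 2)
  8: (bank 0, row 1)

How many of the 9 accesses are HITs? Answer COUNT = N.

COUNT = 4

#0 (1,2) E
#1 (2,2) H  (was 2)
#2 (2,2) H  (was 2)
#3 (0,1) E
#4 (0,0) C  (was 1)
#5 (2,2) H  (was 2)
#6 (1,2) H  (was 2)
#7 (3,2) E
#8 (0,1) C  (was 0)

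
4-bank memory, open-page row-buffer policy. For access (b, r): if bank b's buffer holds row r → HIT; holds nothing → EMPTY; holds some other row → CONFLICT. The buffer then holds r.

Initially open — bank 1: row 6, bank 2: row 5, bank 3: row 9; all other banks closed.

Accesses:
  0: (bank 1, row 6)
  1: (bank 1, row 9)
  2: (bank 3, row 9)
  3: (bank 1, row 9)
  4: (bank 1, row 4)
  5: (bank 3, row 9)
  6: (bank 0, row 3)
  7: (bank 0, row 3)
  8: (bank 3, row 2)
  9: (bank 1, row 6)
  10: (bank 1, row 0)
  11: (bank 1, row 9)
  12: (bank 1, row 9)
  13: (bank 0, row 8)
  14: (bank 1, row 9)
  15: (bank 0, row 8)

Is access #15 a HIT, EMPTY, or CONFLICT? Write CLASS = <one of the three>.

CLASS = HIT

0: bank 1 row 6 — prev 6 → HIT
1: bank 1 row 9 — prev 6 → CONFLICT
2: bank 3 row 9 — prev 9 → HIT
3: bank 1 row 9 — prev 9 → HIT
4: bank 1 row 4 — prev 9 → CONFLICT
5: bank 3 row 9 — prev 9 → HIT
6: bank 0 row 3 — prev None → EMPTY
7: bank 0 row 3 — prev 3 → HIT
8: bank 3 row 2 — prev 9 → CONFLICT
9: bank 1 row 6 — prev 4 → CONFLICT
10: bank 1 row 0 — prev 6 → CONFLICT
11: bank 1 row 9 — prev 0 → CONFLICT
12: bank 1 row 9 — prev 9 → HIT
13: bank 0 row 8 — prev 3 → CONFLICT
14: bank 1 row 9 — prev 9 → HIT
15: bank 0 row 8 — prev 8 → HIT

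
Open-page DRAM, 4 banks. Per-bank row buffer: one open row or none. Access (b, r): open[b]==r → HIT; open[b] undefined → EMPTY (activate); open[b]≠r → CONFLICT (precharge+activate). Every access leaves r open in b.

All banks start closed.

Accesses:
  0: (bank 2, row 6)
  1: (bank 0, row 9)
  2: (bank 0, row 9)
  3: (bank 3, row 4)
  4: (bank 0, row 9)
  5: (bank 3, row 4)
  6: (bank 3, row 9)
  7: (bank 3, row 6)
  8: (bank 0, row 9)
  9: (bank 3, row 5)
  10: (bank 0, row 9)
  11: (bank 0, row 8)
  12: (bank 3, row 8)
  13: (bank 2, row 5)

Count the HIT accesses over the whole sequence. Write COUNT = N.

COUNT = 5

step 0: bank2 None->6 [EMPTY]
step 1: bank0 None->9 [EMPTY]
step 2: bank0 9->9 [HIT]
step 3: bank3 None->4 [EMPTY]
step 4: bank0 9->9 [HIT]
step 5: bank3 4->4 [HIT]
step 6: bank3 4->9 [CONFLICT]
step 7: bank3 9->6 [CONFLICT]
step 8: bank0 9->9 [HIT]
step 9: bank3 6->5 [CONFLICT]
step 10: bank0 9->9 [HIT]
step 11: bank0 9->8 [CONFLICT]
step 12: bank3 5->8 [CONFLICT]
step 13: bank2 6->5 [CONFLICT]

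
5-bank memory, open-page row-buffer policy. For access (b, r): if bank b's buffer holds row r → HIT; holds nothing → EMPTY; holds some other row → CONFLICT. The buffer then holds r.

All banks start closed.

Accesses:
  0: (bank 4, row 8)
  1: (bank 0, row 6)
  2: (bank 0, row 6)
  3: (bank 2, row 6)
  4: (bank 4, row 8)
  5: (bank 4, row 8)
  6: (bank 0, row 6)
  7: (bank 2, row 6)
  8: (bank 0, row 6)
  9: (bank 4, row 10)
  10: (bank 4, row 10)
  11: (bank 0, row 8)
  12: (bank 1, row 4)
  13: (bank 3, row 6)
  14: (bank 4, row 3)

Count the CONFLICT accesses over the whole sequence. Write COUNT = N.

  [0] b4 r8: no row ⇒ E
  [1] b0 r6: no row ⇒ E
  [2] b0 r6: had r6 ⇒ H
  [3] b2 r6: no row ⇒ E
  [4] b4 r8: had r8 ⇒ H
  [5] b4 r8: had r8 ⇒ H
  [6] b0 r6: had r6 ⇒ H
  [7] b2 r6: had r6 ⇒ H
  [8] b0 r6: had r6 ⇒ H
  [9] b4 r10: had r8 ⇒ C
  [10] b4 r10: had r10 ⇒ H
  [11] b0 r8: had r6 ⇒ C
  [12] b1 r4: no row ⇒ E
  [13] b3 r6: no row ⇒ E
  [14] b4 r3: had r10 ⇒ C

COUNT = 3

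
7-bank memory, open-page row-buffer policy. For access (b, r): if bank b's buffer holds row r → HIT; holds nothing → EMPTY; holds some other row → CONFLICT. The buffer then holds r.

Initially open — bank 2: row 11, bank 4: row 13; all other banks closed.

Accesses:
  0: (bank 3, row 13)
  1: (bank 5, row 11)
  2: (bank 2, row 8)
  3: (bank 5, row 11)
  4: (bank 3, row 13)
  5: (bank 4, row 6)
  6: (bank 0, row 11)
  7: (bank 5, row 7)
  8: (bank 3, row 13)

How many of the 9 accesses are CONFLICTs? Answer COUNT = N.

COUNT = 3

  [0] b3 r13: no row ⇒ E
  [1] b5 r11: no row ⇒ E
  [2] b2 r8: had r11 ⇒ C
  [3] b5 r11: had r11 ⇒ H
  [4] b3 r13: had r13 ⇒ H
  [5] b4 r6: had r13 ⇒ C
  [6] b0 r11: no row ⇒ E
  [7] b5 r7: had r11 ⇒ C
  [8] b3 r13: had r13 ⇒ H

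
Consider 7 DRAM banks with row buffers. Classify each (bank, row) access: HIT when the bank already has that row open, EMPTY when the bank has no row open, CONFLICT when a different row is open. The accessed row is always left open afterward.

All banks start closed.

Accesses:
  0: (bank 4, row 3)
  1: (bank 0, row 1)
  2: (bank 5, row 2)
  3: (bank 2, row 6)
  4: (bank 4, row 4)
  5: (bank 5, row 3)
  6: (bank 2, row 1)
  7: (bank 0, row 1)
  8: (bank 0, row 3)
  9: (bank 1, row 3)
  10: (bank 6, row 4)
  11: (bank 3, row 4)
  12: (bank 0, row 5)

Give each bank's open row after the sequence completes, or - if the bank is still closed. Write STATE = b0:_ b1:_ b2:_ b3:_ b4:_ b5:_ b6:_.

STATE = b0:5 b1:3 b2:1 b3:4 b4:4 b5:3 b6:4

#0 (4,3) E
#1 (0,1) E
#2 (5,2) E
#3 (2,6) E
#4 (4,4) C  (was 3)
#5 (5,3) C  (was 2)
#6 (2,1) C  (was 6)
#7 (0,1) H  (was 1)
#8 (0,3) C  (was 1)
#9 (1,3) E
#10 (6,4) E
#11 (3,4) E
#12 (0,5) C  (was 3)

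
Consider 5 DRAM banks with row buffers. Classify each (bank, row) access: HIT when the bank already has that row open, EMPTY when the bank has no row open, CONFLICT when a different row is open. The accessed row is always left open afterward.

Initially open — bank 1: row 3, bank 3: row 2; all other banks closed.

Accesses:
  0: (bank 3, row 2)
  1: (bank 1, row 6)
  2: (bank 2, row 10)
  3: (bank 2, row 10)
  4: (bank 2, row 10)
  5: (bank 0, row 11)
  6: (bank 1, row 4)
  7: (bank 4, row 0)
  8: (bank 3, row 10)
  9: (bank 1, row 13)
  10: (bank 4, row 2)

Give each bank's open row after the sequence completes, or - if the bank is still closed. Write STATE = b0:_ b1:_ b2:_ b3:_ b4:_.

#0 (3,2) H  (was 2)
#1 (1,6) C  (was 3)
#2 (2,10) E
#3 (2,10) H  (was 10)
#4 (2,10) H  (was 10)
#5 (0,11) E
#6 (1,4) C  (was 6)
#7 (4,0) E
#8 (3,10) C  (was 2)
#9 (1,13) C  (was 4)
#10 (4,2) C  (was 0)

STATE = b0:11 b1:13 b2:10 b3:10 b4:2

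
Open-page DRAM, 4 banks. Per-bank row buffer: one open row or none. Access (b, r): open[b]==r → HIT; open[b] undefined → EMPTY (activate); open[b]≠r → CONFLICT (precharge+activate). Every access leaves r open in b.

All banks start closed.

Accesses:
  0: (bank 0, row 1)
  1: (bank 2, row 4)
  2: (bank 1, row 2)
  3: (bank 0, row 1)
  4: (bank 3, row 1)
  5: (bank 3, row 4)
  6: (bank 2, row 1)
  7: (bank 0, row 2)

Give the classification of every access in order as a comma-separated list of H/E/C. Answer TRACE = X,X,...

0: bank 0 row 1 — prev None → EMPTY
1: bank 2 row 4 — prev None → EMPTY
2: bank 1 row 2 — prev None → EMPTY
3: bank 0 row 1 — prev 1 → HIT
4: bank 3 row 1 — prev None → EMPTY
5: bank 3 row 4 — prev 1 → CONFLICT
6: bank 2 row 1 — prev 4 → CONFLICT
7: bank 0 row 2 — prev 1 → CONFLICT

TRACE = E,E,E,H,E,C,C,C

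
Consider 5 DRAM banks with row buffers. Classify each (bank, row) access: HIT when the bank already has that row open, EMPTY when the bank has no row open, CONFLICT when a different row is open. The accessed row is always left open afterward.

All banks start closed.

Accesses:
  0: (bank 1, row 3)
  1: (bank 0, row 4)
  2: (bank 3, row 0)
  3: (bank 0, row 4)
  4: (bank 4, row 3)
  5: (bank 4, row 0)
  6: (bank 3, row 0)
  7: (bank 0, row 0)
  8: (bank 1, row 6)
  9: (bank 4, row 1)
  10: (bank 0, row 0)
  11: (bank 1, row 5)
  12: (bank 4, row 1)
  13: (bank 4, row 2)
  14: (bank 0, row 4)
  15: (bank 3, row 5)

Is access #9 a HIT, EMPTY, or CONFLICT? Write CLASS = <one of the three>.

CLASS = CONFLICT

  [0] b1 r3: no row ⇒ E
  [1] b0 r4: no row ⇒ E
  [2] b3 r0: no row ⇒ E
  [3] b0 r4: had r4 ⇒ H
  [4] b4 r3: no row ⇒ E
  [5] b4 r0: had r3 ⇒ C
  [6] b3 r0: had r0 ⇒ H
  [7] b0 r0: had r4 ⇒ C
  [8] b1 r6: had r3 ⇒ C
  [9] b4 r1: had r0 ⇒ C
  [10] b0 r0: had r0 ⇒ H
  [11] b1 r5: had r6 ⇒ C
  [12] b4 r1: had r1 ⇒ H
  [13] b4 r2: had r1 ⇒ C
  [14] b0 r4: had r0 ⇒ C
  [15] b3 r5: had r0 ⇒ C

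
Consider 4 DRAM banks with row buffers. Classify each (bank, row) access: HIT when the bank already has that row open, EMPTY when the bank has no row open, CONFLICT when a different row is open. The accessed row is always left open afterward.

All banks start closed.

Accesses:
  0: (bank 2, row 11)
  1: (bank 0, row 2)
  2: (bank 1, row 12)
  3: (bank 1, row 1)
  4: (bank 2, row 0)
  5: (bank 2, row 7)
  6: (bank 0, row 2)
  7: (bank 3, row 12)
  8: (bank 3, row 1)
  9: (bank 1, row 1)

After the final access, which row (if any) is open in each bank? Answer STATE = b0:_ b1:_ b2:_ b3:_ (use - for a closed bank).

STATE = b0:2 b1:1 b2:7 b3:1

step 0: bank2 None->11 [EMPTY]
step 1: bank0 None->2 [EMPTY]
step 2: bank1 None->12 [EMPTY]
step 3: bank1 12->1 [CONFLICT]
step 4: bank2 11->0 [CONFLICT]
step 5: bank2 0->7 [CONFLICT]
step 6: bank0 2->2 [HIT]
step 7: bank3 None->12 [EMPTY]
step 8: bank3 12->1 [CONFLICT]
step 9: bank1 1->1 [HIT]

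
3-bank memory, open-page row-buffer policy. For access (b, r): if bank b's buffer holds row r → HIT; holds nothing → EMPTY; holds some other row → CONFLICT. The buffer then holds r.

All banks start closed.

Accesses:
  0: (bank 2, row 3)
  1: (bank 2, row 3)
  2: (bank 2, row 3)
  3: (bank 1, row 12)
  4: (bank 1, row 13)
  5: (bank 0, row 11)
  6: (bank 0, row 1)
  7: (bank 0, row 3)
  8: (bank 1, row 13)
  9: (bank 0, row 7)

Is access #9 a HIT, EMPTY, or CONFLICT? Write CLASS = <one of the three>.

step 0: bank2 None->3 [EMPTY]
step 1: bank2 3->3 [HIT]
step 2: bank2 3->3 [HIT]
step 3: bank1 None->12 [EMPTY]
step 4: bank1 12->13 [CONFLICT]
step 5: bank0 None->11 [EMPTY]
step 6: bank0 11->1 [CONFLICT]
step 7: bank0 1->3 [CONFLICT]
step 8: bank1 13->13 [HIT]
step 9: bank0 3->7 [CONFLICT]

CLASS = CONFLICT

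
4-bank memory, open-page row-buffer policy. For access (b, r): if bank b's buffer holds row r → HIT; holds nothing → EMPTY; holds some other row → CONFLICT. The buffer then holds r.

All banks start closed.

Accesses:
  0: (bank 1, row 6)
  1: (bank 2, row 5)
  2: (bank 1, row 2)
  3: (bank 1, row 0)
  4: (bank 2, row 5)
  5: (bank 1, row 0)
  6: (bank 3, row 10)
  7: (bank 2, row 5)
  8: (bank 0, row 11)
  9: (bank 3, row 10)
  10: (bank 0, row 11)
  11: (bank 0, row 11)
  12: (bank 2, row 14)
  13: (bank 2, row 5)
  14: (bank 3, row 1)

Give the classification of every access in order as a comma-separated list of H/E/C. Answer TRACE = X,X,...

#0 (1,6) E
#1 (2,5) E
#2 (1,2) C  (was 6)
#3 (1,0) C  (was 2)
#4 (2,5) H  (was 5)
#5 (1,0) H  (was 0)
#6 (3,10) E
#7 (2,5) H  (was 5)
#8 (0,11) E
#9 (3,10) H  (was 10)
#10 (0,11) H  (was 11)
#11 (0,11) H  (was 11)
#12 (2,14) C  (was 5)
#13 (2,5) C  (was 14)
#14 (3,1) C  (was 10)

TRACE = E,E,C,C,H,H,E,H,E,H,H,H,C,C,C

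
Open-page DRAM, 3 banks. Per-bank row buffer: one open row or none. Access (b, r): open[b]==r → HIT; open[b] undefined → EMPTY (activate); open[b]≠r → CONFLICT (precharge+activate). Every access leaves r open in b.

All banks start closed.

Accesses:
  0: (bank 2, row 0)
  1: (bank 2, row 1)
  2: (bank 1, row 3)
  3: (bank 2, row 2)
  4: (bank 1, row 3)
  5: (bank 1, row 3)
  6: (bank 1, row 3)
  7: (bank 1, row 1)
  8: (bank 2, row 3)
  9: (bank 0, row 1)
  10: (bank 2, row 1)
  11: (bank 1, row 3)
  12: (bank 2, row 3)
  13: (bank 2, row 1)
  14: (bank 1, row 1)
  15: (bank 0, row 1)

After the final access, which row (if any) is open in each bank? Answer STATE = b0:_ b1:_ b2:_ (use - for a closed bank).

STATE = b0:1 b1:1 b2:1

step 0: bank2 None->0 [EMPTY]
step 1: bank2 0->1 [CONFLICT]
step 2: bank1 None->3 [EMPTY]
step 3: bank2 1->2 [CONFLICT]
step 4: bank1 3->3 [HIT]
step 5: bank1 3->3 [HIT]
step 6: bank1 3->3 [HIT]
step 7: bank1 3->1 [CONFLICT]
step 8: bank2 2->3 [CONFLICT]
step 9: bank0 None->1 [EMPTY]
step 10: bank2 3->1 [CONFLICT]
step 11: bank1 1->3 [CONFLICT]
step 12: bank2 1->3 [CONFLICT]
step 13: bank2 3->1 [CONFLICT]
step 14: bank1 3->1 [CONFLICT]
step 15: bank0 1->1 [HIT]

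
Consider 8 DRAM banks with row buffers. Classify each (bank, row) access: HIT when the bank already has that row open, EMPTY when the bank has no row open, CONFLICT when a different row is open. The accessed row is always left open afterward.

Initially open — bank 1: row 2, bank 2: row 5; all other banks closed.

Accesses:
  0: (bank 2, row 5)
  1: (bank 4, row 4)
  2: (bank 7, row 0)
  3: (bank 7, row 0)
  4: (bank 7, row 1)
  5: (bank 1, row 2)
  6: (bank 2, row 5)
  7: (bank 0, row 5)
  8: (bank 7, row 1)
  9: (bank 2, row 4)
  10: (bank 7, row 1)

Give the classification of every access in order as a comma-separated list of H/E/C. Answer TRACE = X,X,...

TRACE = H,E,E,H,C,H,H,E,H,C,H

  [0] b2 r5: had r5 ⇒ H
  [1] b4 r4: no row ⇒ E
  [2] b7 r0: no row ⇒ E
  [3] b7 r0: had r0 ⇒ H
  [4] b7 r1: had r0 ⇒ C
  [5] b1 r2: had r2 ⇒ H
  [6] b2 r5: had r5 ⇒ H
  [7] b0 r5: no row ⇒ E
  [8] b7 r1: had r1 ⇒ H
  [9] b2 r4: had r5 ⇒ C
  [10] b7 r1: had r1 ⇒ H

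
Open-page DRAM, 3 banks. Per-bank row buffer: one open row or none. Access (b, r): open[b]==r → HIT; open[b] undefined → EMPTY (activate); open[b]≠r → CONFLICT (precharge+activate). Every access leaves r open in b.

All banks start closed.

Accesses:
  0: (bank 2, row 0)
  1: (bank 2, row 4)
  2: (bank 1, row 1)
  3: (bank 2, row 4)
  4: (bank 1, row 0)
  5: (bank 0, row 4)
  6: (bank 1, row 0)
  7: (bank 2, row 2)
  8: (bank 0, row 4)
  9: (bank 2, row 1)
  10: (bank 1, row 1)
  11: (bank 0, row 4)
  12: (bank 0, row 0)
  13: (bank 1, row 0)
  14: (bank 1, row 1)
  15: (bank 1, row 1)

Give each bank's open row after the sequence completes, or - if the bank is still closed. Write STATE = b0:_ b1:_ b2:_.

STATE = b0:0 b1:1 b2:1

step 0: bank2 None->0 [EMPTY]
step 1: bank2 0->4 [CONFLICT]
step 2: bank1 None->1 [EMPTY]
step 3: bank2 4->4 [HIT]
step 4: bank1 1->0 [CONFLICT]
step 5: bank0 None->4 [EMPTY]
step 6: bank1 0->0 [HIT]
step 7: bank2 4->2 [CONFLICT]
step 8: bank0 4->4 [HIT]
step 9: bank2 2->1 [CONFLICT]
step 10: bank1 0->1 [CONFLICT]
step 11: bank0 4->4 [HIT]
step 12: bank0 4->0 [CONFLICT]
step 13: bank1 1->0 [CONFLICT]
step 14: bank1 0->1 [CONFLICT]
step 15: bank1 1->1 [HIT]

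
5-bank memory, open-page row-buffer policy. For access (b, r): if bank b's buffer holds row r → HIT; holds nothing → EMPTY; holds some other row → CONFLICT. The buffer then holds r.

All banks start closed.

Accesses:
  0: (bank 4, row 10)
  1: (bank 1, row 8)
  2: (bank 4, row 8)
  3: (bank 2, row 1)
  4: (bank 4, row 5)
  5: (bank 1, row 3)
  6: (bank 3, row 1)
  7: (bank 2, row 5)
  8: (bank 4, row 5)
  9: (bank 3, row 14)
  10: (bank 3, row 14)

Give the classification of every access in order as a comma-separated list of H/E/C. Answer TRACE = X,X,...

#0 (4,10) E
#1 (1,8) E
#2 (4,8) C  (was 10)
#3 (2,1) E
#4 (4,5) C  (was 8)
#5 (1,3) C  (was 8)
#6 (3,1) E
#7 (2,5) C  (was 1)
#8 (4,5) H  (was 5)
#9 (3,14) C  (was 1)
#10 (3,14) H  (was 14)

TRACE = E,E,C,E,C,C,E,C,H,C,H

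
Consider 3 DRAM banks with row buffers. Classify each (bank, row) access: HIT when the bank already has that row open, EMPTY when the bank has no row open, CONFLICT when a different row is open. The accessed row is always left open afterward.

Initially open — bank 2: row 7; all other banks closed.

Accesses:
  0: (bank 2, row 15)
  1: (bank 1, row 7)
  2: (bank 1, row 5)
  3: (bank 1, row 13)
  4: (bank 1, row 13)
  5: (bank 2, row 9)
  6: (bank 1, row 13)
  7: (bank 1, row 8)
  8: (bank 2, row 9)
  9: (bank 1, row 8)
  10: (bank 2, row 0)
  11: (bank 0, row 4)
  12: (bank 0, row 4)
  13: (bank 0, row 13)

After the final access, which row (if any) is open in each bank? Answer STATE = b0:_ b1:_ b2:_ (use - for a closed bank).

0: bank 2 row 15 — prev 7 → CONFLICT
1: bank 1 row 7 — prev None → EMPTY
2: bank 1 row 5 — prev 7 → CONFLICT
3: bank 1 row 13 — prev 5 → CONFLICT
4: bank 1 row 13 — prev 13 → HIT
5: bank 2 row 9 — prev 15 → CONFLICT
6: bank 1 row 13 — prev 13 → HIT
7: bank 1 row 8 — prev 13 → CONFLICT
8: bank 2 row 9 — prev 9 → HIT
9: bank 1 row 8 — prev 8 → HIT
10: bank 2 row 0 — prev 9 → CONFLICT
11: bank 0 row 4 — prev None → EMPTY
12: bank 0 row 4 — prev 4 → HIT
13: bank 0 row 13 — prev 4 → CONFLICT

STATE = b0:13 b1:8 b2:0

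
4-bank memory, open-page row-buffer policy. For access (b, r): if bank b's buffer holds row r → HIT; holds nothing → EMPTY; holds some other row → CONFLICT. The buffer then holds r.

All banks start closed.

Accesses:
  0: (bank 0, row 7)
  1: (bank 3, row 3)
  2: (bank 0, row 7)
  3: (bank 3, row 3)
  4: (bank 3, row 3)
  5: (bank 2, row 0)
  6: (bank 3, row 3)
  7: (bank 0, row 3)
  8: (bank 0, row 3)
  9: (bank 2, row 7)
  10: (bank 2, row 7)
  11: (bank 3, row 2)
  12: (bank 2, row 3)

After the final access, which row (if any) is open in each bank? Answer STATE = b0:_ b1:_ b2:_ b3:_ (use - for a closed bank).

STATE = b0:3 b1:- b2:3 b3:2

0: bank 0 row 7 — prev None → EMPTY
1: bank 3 row 3 — prev None → EMPTY
2: bank 0 row 7 — prev 7 → HIT
3: bank 3 row 3 — prev 3 → HIT
4: bank 3 row 3 — prev 3 → HIT
5: bank 2 row 0 — prev None → EMPTY
6: bank 3 row 3 — prev 3 → HIT
7: bank 0 row 3 — prev 7 → CONFLICT
8: bank 0 row 3 — prev 3 → HIT
9: bank 2 row 7 — prev 0 → CONFLICT
10: bank 2 row 7 — prev 7 → HIT
11: bank 3 row 2 — prev 3 → CONFLICT
12: bank 2 row 3 — prev 7 → CONFLICT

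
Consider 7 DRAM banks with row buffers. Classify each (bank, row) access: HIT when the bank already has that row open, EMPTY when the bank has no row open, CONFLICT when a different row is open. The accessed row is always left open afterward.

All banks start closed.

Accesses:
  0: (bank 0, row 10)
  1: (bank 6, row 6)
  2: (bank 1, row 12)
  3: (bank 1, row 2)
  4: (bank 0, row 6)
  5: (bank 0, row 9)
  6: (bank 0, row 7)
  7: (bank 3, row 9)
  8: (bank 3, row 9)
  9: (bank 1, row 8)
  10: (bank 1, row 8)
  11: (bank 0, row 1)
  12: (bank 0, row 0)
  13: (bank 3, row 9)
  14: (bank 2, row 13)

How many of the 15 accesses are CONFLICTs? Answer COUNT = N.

0: bank 0 row 10 — prev None → EMPTY
1: bank 6 row 6 — prev None → EMPTY
2: bank 1 row 12 — prev None → EMPTY
3: bank 1 row 2 — prev 12 → CONFLICT
4: bank 0 row 6 — prev 10 → CONFLICT
5: bank 0 row 9 — prev 6 → CONFLICT
6: bank 0 row 7 — prev 9 → CONFLICT
7: bank 3 row 9 — prev None → EMPTY
8: bank 3 row 9 — prev 9 → HIT
9: bank 1 row 8 — prev 2 → CONFLICT
10: bank 1 row 8 — prev 8 → HIT
11: bank 0 row 1 — prev 7 → CONFLICT
12: bank 0 row 0 — prev 1 → CONFLICT
13: bank 3 row 9 — prev 9 → HIT
14: bank 2 row 13 — prev None → EMPTY

COUNT = 7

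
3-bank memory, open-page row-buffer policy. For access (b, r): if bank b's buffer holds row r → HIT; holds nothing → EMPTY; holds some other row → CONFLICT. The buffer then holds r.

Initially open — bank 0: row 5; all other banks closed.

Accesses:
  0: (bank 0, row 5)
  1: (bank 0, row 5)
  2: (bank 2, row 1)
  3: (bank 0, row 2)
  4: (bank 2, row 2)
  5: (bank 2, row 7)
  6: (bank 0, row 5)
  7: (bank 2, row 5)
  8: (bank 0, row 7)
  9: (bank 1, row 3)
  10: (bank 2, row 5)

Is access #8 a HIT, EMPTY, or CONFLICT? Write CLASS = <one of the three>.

#0 (0,5) H  (was 5)
#1 (0,5) H  (was 5)
#2 (2,1) E
#3 (0,2) C  (was 5)
#4 (2,2) C  (was 1)
#5 (2,7) C  (was 2)
#6 (0,5) C  (was 2)
#7 (2,5) C  (was 7)
#8 (0,7) C  (was 5)
#9 (1,3) E
#10 (2,5) H  (was 5)

CLASS = CONFLICT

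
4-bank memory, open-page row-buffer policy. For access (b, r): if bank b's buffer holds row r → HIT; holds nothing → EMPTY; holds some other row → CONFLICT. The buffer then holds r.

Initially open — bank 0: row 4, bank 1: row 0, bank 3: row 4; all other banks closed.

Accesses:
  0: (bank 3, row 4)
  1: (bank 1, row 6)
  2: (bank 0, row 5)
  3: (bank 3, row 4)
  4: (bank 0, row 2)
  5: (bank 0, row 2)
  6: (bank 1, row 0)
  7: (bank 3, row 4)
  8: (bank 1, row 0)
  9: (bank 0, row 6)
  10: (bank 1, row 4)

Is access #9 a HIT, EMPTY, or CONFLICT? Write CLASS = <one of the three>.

step 0: bank3 4->4 [HIT]
step 1: bank1 0->6 [CONFLICT]
step 2: bank0 4->5 [CONFLICT]
step 3: bank3 4->4 [HIT]
step 4: bank0 5->2 [CONFLICT]
step 5: bank0 2->2 [HIT]
step 6: bank1 6->0 [CONFLICT]
step 7: bank3 4->4 [HIT]
step 8: bank1 0->0 [HIT]
step 9: bank0 2->6 [CONFLICT]
step 10: bank1 0->4 [CONFLICT]

CLASS = CONFLICT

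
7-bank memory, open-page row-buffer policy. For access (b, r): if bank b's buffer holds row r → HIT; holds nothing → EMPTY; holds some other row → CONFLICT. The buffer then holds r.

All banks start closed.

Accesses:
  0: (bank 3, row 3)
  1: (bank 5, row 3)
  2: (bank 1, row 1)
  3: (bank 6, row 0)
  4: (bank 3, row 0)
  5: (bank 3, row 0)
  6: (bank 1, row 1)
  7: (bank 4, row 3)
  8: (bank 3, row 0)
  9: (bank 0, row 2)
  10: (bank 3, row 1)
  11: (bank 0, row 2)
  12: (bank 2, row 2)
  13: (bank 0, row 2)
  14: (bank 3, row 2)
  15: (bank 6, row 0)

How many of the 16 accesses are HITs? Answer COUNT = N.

COUNT = 6

0: bank 3 row 3 — prev None → EMPTY
1: bank 5 row 3 — prev None → EMPTY
2: bank 1 row 1 — prev None → EMPTY
3: bank 6 row 0 — prev None → EMPTY
4: bank 3 row 0 — prev 3 → CONFLICT
5: bank 3 row 0 — prev 0 → HIT
6: bank 1 row 1 — prev 1 → HIT
7: bank 4 row 3 — prev None → EMPTY
8: bank 3 row 0 — prev 0 → HIT
9: bank 0 row 2 — prev None → EMPTY
10: bank 3 row 1 — prev 0 → CONFLICT
11: bank 0 row 2 — prev 2 → HIT
12: bank 2 row 2 — prev None → EMPTY
13: bank 0 row 2 — prev 2 → HIT
14: bank 3 row 2 — prev 1 → CONFLICT
15: bank 6 row 0 — prev 0 → HIT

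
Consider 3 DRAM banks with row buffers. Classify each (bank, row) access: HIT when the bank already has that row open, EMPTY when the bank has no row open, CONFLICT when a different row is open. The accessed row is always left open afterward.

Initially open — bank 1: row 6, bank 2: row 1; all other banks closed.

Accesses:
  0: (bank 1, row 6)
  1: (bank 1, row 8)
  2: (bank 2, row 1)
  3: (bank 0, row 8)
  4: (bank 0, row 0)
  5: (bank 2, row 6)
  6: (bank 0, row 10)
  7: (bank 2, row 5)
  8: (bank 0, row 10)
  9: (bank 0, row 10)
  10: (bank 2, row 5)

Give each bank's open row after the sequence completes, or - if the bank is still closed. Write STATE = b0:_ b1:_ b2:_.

STATE = b0:10 b1:8 b2:5

0: bank 1 row 6 — prev 6 → HIT
1: bank 1 row 8 — prev 6 → CONFLICT
2: bank 2 row 1 — prev 1 → HIT
3: bank 0 row 8 — prev None → EMPTY
4: bank 0 row 0 — prev 8 → CONFLICT
5: bank 2 row 6 — prev 1 → CONFLICT
6: bank 0 row 10 — prev 0 → CONFLICT
7: bank 2 row 5 — prev 6 → CONFLICT
8: bank 0 row 10 — prev 10 → HIT
9: bank 0 row 10 — prev 10 → HIT
10: bank 2 row 5 — prev 5 → HIT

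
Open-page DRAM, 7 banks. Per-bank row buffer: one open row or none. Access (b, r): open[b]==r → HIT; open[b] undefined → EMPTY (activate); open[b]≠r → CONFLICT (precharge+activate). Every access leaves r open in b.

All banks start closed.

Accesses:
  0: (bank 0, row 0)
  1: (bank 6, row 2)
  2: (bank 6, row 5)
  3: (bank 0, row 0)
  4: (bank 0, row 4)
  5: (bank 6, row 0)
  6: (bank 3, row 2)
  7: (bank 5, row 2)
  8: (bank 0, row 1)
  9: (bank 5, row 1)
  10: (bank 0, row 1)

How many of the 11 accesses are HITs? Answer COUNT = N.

step 0: bank0 None->0 [EMPTY]
step 1: bank6 None->2 [EMPTY]
step 2: bank6 2->5 [CONFLICT]
step 3: bank0 0->0 [HIT]
step 4: bank0 0->4 [CONFLICT]
step 5: bank6 5->0 [CONFLICT]
step 6: bank3 None->2 [EMPTY]
step 7: bank5 None->2 [EMPTY]
step 8: bank0 4->1 [CONFLICT]
step 9: bank5 2->1 [CONFLICT]
step 10: bank0 1->1 [HIT]

COUNT = 2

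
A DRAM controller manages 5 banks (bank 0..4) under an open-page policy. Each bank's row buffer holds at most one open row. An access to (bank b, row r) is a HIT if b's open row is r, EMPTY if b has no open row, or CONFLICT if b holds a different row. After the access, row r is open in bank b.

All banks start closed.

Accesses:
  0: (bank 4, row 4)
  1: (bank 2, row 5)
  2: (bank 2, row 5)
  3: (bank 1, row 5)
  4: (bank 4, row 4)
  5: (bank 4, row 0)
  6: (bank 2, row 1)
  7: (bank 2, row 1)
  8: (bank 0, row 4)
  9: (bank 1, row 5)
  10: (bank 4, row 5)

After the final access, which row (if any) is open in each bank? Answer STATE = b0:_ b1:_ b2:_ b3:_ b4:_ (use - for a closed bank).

0: bank 4 row 4 — prev None → EMPTY
1: bank 2 row 5 — prev None → EMPTY
2: bank 2 row 5 — prev 5 → HIT
3: bank 1 row 5 — prev None → EMPTY
4: bank 4 row 4 — prev 4 → HIT
5: bank 4 row 0 — prev 4 → CONFLICT
6: bank 2 row 1 — prev 5 → CONFLICT
7: bank 2 row 1 — prev 1 → HIT
8: bank 0 row 4 — prev None → EMPTY
9: bank 1 row 5 — prev 5 → HIT
10: bank 4 row 5 — prev 0 → CONFLICT

STATE = b0:4 b1:5 b2:1 b3:- b4:5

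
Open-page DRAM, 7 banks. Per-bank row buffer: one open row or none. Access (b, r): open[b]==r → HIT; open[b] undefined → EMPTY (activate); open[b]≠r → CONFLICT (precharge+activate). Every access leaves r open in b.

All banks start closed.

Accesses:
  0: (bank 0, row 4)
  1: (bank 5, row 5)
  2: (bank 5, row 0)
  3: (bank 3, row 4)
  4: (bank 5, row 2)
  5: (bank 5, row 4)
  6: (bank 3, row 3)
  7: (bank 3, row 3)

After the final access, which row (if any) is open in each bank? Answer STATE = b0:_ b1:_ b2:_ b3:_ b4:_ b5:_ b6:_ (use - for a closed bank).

STATE = b0:4 b1:- b2:- b3:3 b4:- b5:4 b6:-

0: bank 0 row 4 — prev None → EMPTY
1: bank 5 row 5 — prev None → EMPTY
2: bank 5 row 0 — prev 5 → CONFLICT
3: bank 3 row 4 — prev None → EMPTY
4: bank 5 row 2 — prev 0 → CONFLICT
5: bank 5 row 4 — prev 2 → CONFLICT
6: bank 3 row 3 — prev 4 → CONFLICT
7: bank 3 row 3 — prev 3 → HIT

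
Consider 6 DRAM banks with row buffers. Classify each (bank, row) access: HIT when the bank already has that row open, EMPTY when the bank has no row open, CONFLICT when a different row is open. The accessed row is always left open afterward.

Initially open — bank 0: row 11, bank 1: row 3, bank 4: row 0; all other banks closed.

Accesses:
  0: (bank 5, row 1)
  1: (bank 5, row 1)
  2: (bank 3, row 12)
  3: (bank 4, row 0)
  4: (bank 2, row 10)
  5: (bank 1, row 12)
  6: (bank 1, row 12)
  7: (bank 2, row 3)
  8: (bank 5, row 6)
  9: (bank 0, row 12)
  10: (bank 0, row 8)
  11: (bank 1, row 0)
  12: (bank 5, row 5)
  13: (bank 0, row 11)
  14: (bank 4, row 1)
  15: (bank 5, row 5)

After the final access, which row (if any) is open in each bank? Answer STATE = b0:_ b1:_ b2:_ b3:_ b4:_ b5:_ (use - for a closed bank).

#0 (5,1) E
#1 (5,1) H  (was 1)
#2 (3,12) E
#3 (4,0) H  (was 0)
#4 (2,10) E
#5 (1,12) C  (was 3)
#6 (1,12) H  (was 12)
#7 (2,3) C  (was 10)
#8 (5,6) C  (was 1)
#9 (0,12) C  (was 11)
#10 (0,8) C  (was 12)
#11 (1,0) C  (was 12)
#12 (5,5) C  (was 6)
#13 (0,11) C  (was 8)
#14 (4,1) C  (was 0)
#15 (5,5) H  (was 5)

STATE = b0:11 b1:0 b2:3 b3:12 b4:1 b5:5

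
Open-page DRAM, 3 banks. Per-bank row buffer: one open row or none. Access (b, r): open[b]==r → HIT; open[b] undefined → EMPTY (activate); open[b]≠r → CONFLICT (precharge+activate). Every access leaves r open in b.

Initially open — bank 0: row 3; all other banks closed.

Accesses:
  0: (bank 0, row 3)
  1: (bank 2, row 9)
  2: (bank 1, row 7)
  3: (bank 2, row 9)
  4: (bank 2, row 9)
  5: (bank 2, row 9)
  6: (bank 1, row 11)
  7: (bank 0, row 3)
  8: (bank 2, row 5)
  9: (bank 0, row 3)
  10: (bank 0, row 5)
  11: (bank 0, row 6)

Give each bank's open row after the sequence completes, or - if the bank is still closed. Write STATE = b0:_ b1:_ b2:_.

step 0: bank0 3->3 [HIT]
step 1: bank2 None->9 [EMPTY]
step 2: bank1 None->7 [EMPTY]
step 3: bank2 9->9 [HIT]
step 4: bank2 9->9 [HIT]
step 5: bank2 9->9 [HIT]
step 6: bank1 7->11 [CONFLICT]
step 7: bank0 3->3 [HIT]
step 8: bank2 9->5 [CONFLICT]
step 9: bank0 3->3 [HIT]
step 10: bank0 3->5 [CONFLICT]
step 11: bank0 5->6 [CONFLICT]

STATE = b0:6 b1:11 b2:5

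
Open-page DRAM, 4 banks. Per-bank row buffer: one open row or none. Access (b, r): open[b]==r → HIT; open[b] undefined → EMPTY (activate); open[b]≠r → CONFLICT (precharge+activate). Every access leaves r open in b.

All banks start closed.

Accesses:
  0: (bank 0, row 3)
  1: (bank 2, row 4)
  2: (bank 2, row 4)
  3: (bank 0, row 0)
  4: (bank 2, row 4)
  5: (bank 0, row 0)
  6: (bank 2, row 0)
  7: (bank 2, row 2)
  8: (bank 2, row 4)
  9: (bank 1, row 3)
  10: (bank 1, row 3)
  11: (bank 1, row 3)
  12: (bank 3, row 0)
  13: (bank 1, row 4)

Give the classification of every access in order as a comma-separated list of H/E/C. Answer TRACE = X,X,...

step 0: bank0 None->3 [EMPTY]
step 1: bank2 None->4 [EMPTY]
step 2: bank2 4->4 [HIT]
step 3: bank0 3->0 [CONFLICT]
step 4: bank2 4->4 [HIT]
step 5: bank0 0->0 [HIT]
step 6: bank2 4->0 [CONFLICT]
step 7: bank2 0->2 [CONFLICT]
step 8: bank2 2->4 [CONFLICT]
step 9: bank1 None->3 [EMPTY]
step 10: bank1 3->3 [HIT]
step 11: bank1 3->3 [HIT]
step 12: bank3 None->0 [EMPTY]
step 13: bank1 3->4 [CONFLICT]

TRACE = E,E,H,C,H,H,C,C,C,E,H,H,E,C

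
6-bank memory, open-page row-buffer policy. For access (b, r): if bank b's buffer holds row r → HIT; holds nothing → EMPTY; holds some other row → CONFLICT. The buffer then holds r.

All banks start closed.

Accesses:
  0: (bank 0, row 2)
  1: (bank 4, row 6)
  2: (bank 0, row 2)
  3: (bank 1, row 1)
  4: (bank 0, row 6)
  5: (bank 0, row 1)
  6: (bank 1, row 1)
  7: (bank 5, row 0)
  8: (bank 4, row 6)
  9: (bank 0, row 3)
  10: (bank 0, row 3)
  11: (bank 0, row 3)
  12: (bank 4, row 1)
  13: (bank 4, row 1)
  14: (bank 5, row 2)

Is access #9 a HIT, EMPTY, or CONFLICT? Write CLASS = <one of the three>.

#0 (0,2) E
#1 (4,6) E
#2 (0,2) H  (was 2)
#3 (1,1) E
#4 (0,6) C  (was 2)
#5 (0,1) C  (was 6)
#6 (1,1) H  (was 1)
#7 (5,0) E
#8 (4,6) H  (was 6)
#9 (0,3) C  (was 1)
#10 (0,3) H  (was 3)
#11 (0,3) H  (was 3)
#12 (4,1) C  (was 6)
#13 (4,1) H  (was 1)
#14 (5,2) C  (was 0)

CLASS = CONFLICT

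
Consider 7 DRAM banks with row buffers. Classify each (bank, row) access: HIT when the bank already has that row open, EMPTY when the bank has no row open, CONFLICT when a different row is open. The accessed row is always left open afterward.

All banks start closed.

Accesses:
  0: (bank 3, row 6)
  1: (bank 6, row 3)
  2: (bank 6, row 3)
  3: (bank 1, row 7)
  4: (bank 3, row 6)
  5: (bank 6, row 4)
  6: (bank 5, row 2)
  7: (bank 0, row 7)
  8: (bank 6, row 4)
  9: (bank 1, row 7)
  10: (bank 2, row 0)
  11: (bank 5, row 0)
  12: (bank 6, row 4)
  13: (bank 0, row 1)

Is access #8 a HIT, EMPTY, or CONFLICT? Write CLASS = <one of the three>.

CLASS = HIT

step 0: bank3 None->6 [EMPTY]
step 1: bank6 None->3 [EMPTY]
step 2: bank6 3->3 [HIT]
step 3: bank1 None->7 [EMPTY]
step 4: bank3 6->6 [HIT]
step 5: bank6 3->4 [CONFLICT]
step 6: bank5 None->2 [EMPTY]
step 7: bank0 None->7 [EMPTY]
step 8: bank6 4->4 [HIT]
step 9: bank1 7->7 [HIT]
step 10: bank2 None->0 [EMPTY]
step 11: bank5 2->0 [CONFLICT]
step 12: bank6 4->4 [HIT]
step 13: bank0 7->1 [CONFLICT]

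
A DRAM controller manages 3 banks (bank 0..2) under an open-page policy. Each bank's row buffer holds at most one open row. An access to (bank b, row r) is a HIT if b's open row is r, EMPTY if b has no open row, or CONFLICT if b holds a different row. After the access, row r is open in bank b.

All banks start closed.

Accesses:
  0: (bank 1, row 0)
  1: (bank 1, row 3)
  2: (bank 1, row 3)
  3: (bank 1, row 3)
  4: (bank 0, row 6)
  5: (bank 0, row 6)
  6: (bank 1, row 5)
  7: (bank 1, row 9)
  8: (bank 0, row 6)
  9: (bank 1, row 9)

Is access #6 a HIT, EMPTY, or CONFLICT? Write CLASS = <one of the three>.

CLASS = CONFLICT

#0 (1,0) E
#1 (1,3) C  (was 0)
#2 (1,3) H  (was 3)
#3 (1,3) H  (was 3)
#4 (0,6) E
#5 (0,6) H  (was 6)
#6 (1,5) C  (was 3)
#7 (1,9) C  (was 5)
#8 (0,6) H  (was 6)
#9 (1,9) H  (was 9)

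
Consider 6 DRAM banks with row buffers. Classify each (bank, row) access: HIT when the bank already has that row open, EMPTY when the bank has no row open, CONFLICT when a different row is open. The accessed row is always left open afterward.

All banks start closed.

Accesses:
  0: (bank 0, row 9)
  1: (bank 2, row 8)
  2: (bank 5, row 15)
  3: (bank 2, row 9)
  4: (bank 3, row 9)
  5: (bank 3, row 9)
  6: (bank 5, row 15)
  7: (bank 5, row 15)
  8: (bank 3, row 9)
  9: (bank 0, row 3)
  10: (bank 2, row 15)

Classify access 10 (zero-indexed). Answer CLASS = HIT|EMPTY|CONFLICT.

CLASS = CONFLICT

#0 (0,9) E
#1 (2,8) E
#2 (5,15) E
#3 (2,9) C  (was 8)
#4 (3,9) E
#5 (3,9) H  (was 9)
#6 (5,15) H  (was 15)
#7 (5,15) H  (was 15)
#8 (3,9) H  (was 9)
#9 (0,3) C  (was 9)
#10 (2,15) C  (was 9)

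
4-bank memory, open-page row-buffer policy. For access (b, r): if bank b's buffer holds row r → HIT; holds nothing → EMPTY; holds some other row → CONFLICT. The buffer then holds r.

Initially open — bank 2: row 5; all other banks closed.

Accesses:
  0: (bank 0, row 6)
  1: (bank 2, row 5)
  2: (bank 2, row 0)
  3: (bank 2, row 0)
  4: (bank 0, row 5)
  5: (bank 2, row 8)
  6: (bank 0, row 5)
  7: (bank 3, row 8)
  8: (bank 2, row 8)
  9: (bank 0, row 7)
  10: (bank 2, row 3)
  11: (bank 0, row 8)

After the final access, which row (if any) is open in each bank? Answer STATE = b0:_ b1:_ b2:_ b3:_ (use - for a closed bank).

STATE = b0:8 b1:- b2:3 b3:8

step 0: bank0 None->6 [EMPTY]
step 1: bank2 5->5 [HIT]
step 2: bank2 5->0 [CONFLICT]
step 3: bank2 0->0 [HIT]
step 4: bank0 6->5 [CONFLICT]
step 5: bank2 0->8 [CONFLICT]
step 6: bank0 5->5 [HIT]
step 7: bank3 None->8 [EMPTY]
step 8: bank2 8->8 [HIT]
step 9: bank0 5->7 [CONFLICT]
step 10: bank2 8->3 [CONFLICT]
step 11: bank0 7->8 [CONFLICT]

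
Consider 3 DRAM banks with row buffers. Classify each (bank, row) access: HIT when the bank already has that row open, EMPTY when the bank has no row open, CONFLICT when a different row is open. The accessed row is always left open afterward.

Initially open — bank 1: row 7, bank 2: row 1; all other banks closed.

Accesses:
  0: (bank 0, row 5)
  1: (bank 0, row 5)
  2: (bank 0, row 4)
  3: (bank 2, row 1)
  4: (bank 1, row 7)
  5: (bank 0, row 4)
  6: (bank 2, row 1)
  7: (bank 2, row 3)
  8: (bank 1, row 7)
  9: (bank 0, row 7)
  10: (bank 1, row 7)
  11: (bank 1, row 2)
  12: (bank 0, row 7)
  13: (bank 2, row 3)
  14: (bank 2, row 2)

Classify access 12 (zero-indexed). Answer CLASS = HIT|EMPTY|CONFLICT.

CLASS = HIT

step 0: bank0 None->5 [EMPTY]
step 1: bank0 5->5 [HIT]
step 2: bank0 5->4 [CONFLICT]
step 3: bank2 1->1 [HIT]
step 4: bank1 7->7 [HIT]
step 5: bank0 4->4 [HIT]
step 6: bank2 1->1 [HIT]
step 7: bank2 1->3 [CONFLICT]
step 8: bank1 7->7 [HIT]
step 9: bank0 4->7 [CONFLICT]
step 10: bank1 7->7 [HIT]
step 11: bank1 7->2 [CONFLICT]
step 12: bank0 7->7 [HIT]
step 13: bank2 3->3 [HIT]
step 14: bank2 3->2 [CONFLICT]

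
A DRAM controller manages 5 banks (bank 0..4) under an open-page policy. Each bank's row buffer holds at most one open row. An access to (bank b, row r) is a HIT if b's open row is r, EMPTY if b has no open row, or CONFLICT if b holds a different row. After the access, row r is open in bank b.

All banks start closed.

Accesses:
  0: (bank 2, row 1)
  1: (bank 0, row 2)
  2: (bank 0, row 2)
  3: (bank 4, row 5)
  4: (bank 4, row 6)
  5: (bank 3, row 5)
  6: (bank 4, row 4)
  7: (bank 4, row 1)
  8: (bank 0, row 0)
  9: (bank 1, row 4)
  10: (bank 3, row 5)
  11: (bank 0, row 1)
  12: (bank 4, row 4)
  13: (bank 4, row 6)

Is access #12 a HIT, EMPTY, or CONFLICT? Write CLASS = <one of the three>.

#0 (2,1) E
#1 (0,2) E
#2 (0,2) H  (was 2)
#3 (4,5) E
#4 (4,6) C  (was 5)
#5 (3,5) E
#6 (4,4) C  (was 6)
#7 (4,1) C  (was 4)
#8 (0,0) C  (was 2)
#9 (1,4) E
#10 (3,5) H  (was 5)
#11 (0,1) C  (was 0)
#12 (4,4) C  (was 1)
#13 (4,6) C  (was 4)

CLASS = CONFLICT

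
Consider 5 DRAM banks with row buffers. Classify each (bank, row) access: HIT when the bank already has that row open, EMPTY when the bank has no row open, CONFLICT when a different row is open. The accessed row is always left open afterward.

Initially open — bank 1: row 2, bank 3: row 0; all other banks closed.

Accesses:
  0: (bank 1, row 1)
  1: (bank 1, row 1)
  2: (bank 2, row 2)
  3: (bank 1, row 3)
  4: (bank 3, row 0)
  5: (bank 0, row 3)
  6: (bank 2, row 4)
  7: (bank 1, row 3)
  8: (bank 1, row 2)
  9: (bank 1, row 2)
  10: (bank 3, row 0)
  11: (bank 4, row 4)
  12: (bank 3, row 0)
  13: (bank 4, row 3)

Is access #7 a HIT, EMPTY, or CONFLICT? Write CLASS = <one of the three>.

0: bank 1 row 1 — prev 2 → CONFLICT
1: bank 1 row 1 — prev 1 → HIT
2: bank 2 row 2 — prev None → EMPTY
3: bank 1 row 3 — prev 1 → CONFLICT
4: bank 3 row 0 — prev 0 → HIT
5: bank 0 row 3 — prev None → EMPTY
6: bank 2 row 4 — prev 2 → CONFLICT
7: bank 1 row 3 — prev 3 → HIT
8: bank 1 row 2 — prev 3 → CONFLICT
9: bank 1 row 2 — prev 2 → HIT
10: bank 3 row 0 — prev 0 → HIT
11: bank 4 row 4 — prev None → EMPTY
12: bank 3 row 0 — prev 0 → HIT
13: bank 4 row 3 — prev 4 → CONFLICT

CLASS = HIT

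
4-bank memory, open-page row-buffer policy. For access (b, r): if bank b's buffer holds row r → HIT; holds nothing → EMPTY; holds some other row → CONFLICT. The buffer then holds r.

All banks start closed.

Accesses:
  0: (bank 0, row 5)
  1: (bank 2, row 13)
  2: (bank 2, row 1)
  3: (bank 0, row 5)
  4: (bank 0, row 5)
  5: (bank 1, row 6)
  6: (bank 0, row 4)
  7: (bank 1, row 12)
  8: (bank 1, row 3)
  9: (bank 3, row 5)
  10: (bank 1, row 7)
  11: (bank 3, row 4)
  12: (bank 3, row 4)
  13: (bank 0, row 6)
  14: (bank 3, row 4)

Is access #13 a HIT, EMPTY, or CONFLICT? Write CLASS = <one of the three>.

CLASS = CONFLICT

0: bank 0 row 5 — prev None → EMPTY
1: bank 2 row 13 — prev None → EMPTY
2: bank 2 row 1 — prev 13 → CONFLICT
3: bank 0 row 5 — prev 5 → HIT
4: bank 0 row 5 — prev 5 → HIT
5: bank 1 row 6 — prev None → EMPTY
6: bank 0 row 4 — prev 5 → CONFLICT
7: bank 1 row 12 — prev 6 → CONFLICT
8: bank 1 row 3 — prev 12 → CONFLICT
9: bank 3 row 5 — prev None → EMPTY
10: bank 1 row 7 — prev 3 → CONFLICT
11: bank 3 row 4 — prev 5 → CONFLICT
12: bank 3 row 4 — prev 4 → HIT
13: bank 0 row 6 — prev 4 → CONFLICT
14: bank 3 row 4 — prev 4 → HIT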